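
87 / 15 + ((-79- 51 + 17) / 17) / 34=16197 / 2890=5.60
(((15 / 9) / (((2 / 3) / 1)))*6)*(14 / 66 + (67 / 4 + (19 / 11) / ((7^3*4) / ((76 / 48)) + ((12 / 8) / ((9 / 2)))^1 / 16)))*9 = 79635126825 / 34772804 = 2290.16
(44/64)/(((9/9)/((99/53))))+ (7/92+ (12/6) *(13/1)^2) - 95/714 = 2362014791/6962928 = 339.23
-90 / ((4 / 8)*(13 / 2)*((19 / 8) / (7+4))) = -31680 / 247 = -128.26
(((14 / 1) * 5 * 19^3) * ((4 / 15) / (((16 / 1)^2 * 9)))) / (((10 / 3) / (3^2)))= 48013 / 320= 150.04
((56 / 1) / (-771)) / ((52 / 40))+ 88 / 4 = 219946 / 10023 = 21.94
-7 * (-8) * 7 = 392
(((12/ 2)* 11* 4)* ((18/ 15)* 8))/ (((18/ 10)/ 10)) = 14080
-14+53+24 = 63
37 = 37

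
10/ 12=0.83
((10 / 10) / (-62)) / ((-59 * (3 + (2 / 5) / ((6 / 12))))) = 0.00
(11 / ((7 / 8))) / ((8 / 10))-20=-30 / 7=-4.29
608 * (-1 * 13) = -7904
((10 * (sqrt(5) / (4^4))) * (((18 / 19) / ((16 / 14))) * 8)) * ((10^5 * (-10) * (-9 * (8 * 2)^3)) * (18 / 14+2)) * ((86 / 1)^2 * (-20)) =-88183987200000000 * sqrt(5) / 19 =-10378178416114281.19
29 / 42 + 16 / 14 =11 / 6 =1.83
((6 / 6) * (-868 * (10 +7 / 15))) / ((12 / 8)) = -272552 / 45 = -6056.71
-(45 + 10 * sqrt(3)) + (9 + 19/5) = -161/5 -10 * sqrt(3) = -49.52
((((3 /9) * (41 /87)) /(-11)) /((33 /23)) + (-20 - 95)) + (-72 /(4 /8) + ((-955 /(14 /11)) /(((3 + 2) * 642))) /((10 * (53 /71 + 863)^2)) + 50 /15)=-303268096645803534569 /1186139337719101920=-255.68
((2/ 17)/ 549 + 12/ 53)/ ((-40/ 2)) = -56051/ 4946490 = -0.01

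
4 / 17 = 0.24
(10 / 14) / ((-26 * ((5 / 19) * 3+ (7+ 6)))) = -95 / 47684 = -0.00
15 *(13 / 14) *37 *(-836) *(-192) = 579047040 / 7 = 82721005.71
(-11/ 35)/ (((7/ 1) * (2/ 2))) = -11/ 245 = -0.04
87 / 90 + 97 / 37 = 3983 / 1110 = 3.59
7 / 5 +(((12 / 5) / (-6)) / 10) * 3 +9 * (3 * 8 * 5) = 27032 / 25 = 1081.28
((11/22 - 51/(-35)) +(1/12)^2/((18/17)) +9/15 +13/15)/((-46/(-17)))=5290451/4173120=1.27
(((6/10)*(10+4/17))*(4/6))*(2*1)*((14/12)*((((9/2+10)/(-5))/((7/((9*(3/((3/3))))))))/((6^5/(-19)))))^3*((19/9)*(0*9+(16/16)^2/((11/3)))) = 92173567201/603049328640000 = 0.00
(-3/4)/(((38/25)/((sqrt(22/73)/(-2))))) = 75 * sqrt(1606)/22192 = 0.14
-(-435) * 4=1740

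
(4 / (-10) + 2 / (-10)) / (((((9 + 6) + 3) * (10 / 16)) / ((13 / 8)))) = -0.09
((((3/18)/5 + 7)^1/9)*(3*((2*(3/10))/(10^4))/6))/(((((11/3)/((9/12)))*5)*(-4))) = -211/880000000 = -0.00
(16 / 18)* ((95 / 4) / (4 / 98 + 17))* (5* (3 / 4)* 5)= 23275 / 1002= 23.23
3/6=1/2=0.50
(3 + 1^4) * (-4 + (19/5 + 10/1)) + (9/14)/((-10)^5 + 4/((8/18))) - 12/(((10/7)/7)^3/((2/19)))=-363753080653/3324700750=-109.41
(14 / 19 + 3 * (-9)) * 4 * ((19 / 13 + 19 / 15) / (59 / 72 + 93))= -191616 / 62725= -3.05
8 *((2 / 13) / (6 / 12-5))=-32 / 117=-0.27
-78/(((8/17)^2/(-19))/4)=214149/8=26768.62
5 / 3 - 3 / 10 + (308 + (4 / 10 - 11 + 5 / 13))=116669 / 390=299.15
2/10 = 1/5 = 0.20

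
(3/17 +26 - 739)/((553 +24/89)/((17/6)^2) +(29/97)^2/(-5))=-862548152030/83373911059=-10.35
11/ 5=2.20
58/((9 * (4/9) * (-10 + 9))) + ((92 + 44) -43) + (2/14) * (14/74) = 5811/74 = 78.53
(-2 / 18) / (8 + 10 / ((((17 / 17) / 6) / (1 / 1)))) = -1 / 612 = -0.00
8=8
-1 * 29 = -29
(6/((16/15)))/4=45/32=1.41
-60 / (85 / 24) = -288 / 17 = -16.94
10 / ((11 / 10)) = 100 / 11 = 9.09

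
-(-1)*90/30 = 3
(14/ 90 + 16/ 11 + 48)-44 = 2777/ 495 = 5.61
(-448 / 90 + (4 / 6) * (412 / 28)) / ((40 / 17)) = 12937 / 6300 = 2.05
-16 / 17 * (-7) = 112 / 17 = 6.59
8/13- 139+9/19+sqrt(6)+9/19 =-33947/247+sqrt(6) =-134.99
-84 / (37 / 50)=-4200 / 37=-113.51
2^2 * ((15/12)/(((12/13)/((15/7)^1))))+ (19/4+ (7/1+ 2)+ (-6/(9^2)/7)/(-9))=86269/3402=25.36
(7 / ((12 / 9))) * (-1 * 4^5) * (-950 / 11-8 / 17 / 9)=260624896 / 561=464572.01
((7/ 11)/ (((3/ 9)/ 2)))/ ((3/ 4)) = 56/ 11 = 5.09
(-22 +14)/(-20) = 2/5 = 0.40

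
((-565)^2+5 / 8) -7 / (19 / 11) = 48521679 / 152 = 319221.57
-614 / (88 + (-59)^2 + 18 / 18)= -307 / 1785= -0.17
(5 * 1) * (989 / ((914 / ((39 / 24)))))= 64285 / 7312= 8.79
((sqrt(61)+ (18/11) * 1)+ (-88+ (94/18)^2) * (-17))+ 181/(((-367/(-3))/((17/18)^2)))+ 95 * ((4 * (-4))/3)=sqrt(61)+ 691496825/1307988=536.48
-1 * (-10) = 10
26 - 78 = -52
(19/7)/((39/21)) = 19/13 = 1.46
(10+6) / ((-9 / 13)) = -208 / 9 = -23.11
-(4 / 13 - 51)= 659 / 13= 50.69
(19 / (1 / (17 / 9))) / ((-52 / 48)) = -1292 / 39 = -33.13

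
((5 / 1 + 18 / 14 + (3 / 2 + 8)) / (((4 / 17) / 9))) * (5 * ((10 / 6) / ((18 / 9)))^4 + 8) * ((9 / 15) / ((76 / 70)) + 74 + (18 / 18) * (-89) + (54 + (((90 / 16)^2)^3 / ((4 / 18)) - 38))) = 71982286686528165571 / 80329310208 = 896089939.03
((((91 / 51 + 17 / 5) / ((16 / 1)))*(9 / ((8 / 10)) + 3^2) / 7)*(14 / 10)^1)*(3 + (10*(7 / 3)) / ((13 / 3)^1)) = 1945323 / 176800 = 11.00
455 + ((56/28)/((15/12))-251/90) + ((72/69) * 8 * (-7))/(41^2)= 1578991949/3479670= 453.78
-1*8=-8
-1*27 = -27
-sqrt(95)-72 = -81.75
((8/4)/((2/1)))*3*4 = 12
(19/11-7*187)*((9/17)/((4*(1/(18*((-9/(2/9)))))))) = 23586795/187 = 126132.59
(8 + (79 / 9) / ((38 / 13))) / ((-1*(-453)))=3763 / 154926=0.02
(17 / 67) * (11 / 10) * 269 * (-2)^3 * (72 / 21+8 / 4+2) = -4461.84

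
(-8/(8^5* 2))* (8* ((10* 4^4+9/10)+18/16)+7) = -25629/10240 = -2.50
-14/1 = -14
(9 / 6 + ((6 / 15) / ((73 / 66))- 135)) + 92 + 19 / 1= -16161 / 730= -22.14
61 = 61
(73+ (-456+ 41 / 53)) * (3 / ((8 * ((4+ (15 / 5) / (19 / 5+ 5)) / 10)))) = -3342570 / 10123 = -330.20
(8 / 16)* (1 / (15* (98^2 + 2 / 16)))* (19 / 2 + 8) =14 / 230499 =0.00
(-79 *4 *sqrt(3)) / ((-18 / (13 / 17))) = 23.25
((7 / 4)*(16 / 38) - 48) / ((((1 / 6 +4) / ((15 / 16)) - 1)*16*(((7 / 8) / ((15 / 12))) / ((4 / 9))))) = -2245 / 4123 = -0.54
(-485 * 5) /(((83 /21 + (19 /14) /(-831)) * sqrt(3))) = -9404150 * sqrt(3) /45963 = -354.38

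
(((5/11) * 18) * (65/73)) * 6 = 35100/803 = 43.71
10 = 10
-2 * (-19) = 38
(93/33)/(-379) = -31/4169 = -0.01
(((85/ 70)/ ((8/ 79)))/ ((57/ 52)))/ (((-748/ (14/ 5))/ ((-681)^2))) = -18990.53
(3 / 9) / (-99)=-0.00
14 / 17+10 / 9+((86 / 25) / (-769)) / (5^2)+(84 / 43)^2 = 781891025858 / 135967370625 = 5.75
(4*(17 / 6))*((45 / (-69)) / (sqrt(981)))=-170*sqrt(109) / 7521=-0.24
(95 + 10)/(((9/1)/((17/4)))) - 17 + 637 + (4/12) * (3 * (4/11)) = 669.95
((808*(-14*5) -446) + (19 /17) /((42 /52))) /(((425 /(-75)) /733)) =14917024984 /2023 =7373714.77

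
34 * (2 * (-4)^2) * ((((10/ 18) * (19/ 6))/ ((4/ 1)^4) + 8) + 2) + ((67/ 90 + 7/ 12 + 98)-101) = 11756669/ 1080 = 10885.80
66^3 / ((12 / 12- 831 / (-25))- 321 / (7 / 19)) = -50311800 / 146483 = -343.47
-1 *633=-633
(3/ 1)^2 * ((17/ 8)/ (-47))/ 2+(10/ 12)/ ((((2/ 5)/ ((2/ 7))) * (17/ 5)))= -7621/ 268464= -0.03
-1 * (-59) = 59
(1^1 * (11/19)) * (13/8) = 143/152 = 0.94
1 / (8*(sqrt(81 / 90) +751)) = 3755 / 22560004 - 3*sqrt(10) / 45120008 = 0.00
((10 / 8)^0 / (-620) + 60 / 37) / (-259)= -5309 / 848780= -0.01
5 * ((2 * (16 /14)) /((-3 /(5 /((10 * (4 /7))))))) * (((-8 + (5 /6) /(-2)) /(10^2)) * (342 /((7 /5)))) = 1919 /28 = 68.54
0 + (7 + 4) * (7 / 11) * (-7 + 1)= -42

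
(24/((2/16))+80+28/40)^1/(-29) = -2727/290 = -9.40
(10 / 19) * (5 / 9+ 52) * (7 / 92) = 2.10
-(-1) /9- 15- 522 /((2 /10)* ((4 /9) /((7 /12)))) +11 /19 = -4705831 /1368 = -3439.93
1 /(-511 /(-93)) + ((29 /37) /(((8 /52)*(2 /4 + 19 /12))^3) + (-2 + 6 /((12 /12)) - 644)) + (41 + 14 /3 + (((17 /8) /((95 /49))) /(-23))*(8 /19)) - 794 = -10039916502974633 /7358663484375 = -1364.37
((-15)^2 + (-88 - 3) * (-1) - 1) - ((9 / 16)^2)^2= 314.90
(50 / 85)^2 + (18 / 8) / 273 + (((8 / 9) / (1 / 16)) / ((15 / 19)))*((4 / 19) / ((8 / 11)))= 79089029 / 14201460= 5.57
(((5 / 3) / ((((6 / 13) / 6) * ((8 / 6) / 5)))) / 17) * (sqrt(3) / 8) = 325 * sqrt(3) / 544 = 1.03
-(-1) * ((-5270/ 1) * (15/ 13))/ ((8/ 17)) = -671925/ 52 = -12921.63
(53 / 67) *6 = 318 / 67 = 4.75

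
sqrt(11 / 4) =sqrt(11) / 2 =1.66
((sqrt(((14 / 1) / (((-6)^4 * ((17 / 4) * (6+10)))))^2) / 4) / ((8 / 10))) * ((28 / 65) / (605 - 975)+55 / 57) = 0.00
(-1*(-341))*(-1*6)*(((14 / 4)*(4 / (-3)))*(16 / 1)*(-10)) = -1527680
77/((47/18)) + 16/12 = 4346/141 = 30.82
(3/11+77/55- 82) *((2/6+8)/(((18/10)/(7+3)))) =-1104500/297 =-3718.86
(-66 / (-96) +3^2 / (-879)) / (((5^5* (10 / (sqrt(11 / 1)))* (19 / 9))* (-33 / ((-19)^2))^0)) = 1143* sqrt(11) / 111340000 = 0.00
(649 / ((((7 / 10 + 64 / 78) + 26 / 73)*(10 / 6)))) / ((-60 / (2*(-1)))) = 1847703 / 267145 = 6.92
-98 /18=-49 /9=-5.44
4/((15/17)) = 68/15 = 4.53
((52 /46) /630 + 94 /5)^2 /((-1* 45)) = -18555615961 /2362051125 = -7.86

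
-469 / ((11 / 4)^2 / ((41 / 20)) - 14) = 76916 / 1691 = 45.49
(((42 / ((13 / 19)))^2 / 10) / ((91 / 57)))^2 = 6722103660804 / 120670225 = 55706.40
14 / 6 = 7 / 3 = 2.33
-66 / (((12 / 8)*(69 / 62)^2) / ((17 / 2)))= -1437656 / 4761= -301.97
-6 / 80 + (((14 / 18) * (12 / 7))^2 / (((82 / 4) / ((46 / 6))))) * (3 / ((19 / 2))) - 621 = -174115393 / 280440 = -620.87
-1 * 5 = -5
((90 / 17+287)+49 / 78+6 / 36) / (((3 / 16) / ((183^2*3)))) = 34706749344 / 221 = 157044114.68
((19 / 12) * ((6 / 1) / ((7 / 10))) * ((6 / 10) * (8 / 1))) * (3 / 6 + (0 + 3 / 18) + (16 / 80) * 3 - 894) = -290776 / 5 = -58155.20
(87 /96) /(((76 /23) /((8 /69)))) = 29 /912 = 0.03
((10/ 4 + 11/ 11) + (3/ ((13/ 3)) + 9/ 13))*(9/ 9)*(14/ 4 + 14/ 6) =28.49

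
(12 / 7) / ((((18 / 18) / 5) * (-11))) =-60 / 77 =-0.78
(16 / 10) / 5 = 8 / 25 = 0.32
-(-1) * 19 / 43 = 19 / 43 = 0.44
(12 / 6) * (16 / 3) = 32 / 3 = 10.67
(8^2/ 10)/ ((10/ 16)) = 256/ 25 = 10.24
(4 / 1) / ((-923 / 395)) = -1.71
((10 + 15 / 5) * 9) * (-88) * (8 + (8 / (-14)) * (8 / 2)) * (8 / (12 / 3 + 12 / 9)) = -617760 / 7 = -88251.43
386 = 386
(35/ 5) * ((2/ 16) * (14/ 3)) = 49/ 12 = 4.08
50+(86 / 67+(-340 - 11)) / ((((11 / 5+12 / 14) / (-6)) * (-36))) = 30.93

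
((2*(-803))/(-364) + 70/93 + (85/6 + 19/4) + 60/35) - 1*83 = -645493/11284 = -57.20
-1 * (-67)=67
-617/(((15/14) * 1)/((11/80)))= -47509/600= -79.18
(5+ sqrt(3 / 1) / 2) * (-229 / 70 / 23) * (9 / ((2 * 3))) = -687 / 644- 687 * sqrt(3) / 6440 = -1.25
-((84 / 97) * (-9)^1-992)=96980 / 97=999.79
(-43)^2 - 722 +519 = 1646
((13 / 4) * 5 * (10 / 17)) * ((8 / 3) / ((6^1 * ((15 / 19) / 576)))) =3099.61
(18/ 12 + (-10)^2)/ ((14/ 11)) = 319/ 4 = 79.75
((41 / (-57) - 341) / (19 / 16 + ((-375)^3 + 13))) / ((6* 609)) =155824 / 87867257610447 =0.00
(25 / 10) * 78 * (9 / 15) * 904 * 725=76681800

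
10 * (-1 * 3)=-30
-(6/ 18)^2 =-1/ 9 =-0.11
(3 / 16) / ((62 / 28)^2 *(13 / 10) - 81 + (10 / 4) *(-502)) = -245 / 1737378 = -0.00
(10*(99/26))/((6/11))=1815/26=69.81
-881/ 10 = -88.10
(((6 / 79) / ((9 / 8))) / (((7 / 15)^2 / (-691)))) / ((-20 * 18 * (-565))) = -1382 / 1312269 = -0.00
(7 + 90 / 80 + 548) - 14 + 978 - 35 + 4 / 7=83199 / 56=1485.70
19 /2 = 9.50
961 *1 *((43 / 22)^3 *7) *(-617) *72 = -2969986449717 / 1331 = -2231394778.15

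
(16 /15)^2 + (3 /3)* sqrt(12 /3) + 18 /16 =7673 /1800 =4.26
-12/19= -0.63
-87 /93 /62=-29 /1922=-0.02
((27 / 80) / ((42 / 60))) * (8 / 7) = 27 / 49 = 0.55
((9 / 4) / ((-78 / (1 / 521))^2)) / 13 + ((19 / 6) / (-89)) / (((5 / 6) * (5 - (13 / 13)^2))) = -45323046207 / 4246053844240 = -0.01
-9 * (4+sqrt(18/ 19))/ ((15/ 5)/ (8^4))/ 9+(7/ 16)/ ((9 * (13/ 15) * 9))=-30670813/ 5616 - 4096 * sqrt(38)/ 19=-6790.24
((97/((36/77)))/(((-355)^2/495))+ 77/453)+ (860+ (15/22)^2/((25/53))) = 1190865292603/1381561665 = 861.97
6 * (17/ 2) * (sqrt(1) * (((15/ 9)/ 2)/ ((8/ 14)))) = 595/ 8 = 74.38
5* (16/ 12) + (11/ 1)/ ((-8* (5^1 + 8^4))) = 72903/ 10936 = 6.67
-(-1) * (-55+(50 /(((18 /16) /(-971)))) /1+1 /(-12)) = -1555583 /36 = -43210.64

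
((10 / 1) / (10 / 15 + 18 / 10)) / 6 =0.68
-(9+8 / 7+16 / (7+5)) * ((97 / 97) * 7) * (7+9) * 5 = -6426.67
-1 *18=-18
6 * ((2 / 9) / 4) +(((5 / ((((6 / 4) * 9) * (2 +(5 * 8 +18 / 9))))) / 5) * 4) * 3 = 35 / 99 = 0.35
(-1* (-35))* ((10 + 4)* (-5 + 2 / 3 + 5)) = 326.67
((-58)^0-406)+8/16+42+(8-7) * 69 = -587/2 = -293.50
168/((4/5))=210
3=3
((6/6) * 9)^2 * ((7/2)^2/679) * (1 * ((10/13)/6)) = 0.19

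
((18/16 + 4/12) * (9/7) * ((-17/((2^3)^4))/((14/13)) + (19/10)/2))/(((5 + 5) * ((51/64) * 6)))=271279/7311360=0.04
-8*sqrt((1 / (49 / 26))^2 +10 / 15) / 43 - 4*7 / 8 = -7 / 2 - 8*sqrt(20490) / 6321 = -3.68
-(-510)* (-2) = -1020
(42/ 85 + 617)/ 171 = 52487/ 14535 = 3.61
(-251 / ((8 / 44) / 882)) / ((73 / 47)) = -57227247 / 73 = -783934.89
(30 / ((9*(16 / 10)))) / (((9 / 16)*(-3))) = -100 / 81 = -1.23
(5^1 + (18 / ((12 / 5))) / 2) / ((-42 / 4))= -5 / 6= -0.83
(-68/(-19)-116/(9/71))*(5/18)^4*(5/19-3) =316615000/21316689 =14.85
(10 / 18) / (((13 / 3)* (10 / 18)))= 3 / 13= 0.23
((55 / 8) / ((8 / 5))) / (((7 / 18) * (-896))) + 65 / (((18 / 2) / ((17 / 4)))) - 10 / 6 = 52411645 / 1806336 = 29.02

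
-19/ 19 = -1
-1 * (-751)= 751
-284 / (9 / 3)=-284 / 3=-94.67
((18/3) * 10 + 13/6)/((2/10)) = 1865/6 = 310.83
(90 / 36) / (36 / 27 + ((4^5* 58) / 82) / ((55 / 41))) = 825 / 178616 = 0.00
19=19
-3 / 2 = -1.50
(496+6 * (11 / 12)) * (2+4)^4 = 649944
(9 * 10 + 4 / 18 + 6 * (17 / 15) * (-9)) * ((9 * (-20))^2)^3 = 987110323200000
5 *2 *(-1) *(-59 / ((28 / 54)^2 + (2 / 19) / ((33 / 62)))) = 44946495 / 35548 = 1264.39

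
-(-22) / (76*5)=11 / 190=0.06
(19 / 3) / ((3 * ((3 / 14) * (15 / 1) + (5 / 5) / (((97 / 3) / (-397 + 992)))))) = 1358 / 13905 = 0.10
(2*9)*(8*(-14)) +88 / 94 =-94708 / 47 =-2015.06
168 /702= 28 /117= 0.24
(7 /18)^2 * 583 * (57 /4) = 542773 /432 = 1256.42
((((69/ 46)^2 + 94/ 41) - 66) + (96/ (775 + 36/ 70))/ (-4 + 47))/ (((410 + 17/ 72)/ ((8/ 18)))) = -94105149848/ 1413437280533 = -0.07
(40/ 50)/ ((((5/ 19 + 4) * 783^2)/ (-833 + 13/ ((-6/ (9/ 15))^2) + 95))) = -1401953/ 6207526125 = -0.00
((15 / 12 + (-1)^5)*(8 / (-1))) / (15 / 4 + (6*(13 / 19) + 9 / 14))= -0.24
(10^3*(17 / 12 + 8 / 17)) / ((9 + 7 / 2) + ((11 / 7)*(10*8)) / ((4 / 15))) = 53900 / 13821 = 3.90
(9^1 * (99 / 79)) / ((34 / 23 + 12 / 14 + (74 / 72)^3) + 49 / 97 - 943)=-649206436032 / 54054507521101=-0.01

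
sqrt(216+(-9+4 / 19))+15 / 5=3+sqrt(74803) / 19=17.39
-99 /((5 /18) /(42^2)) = -3143448 /5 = -628689.60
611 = 611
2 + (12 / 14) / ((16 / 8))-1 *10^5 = -699983 / 7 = -99997.57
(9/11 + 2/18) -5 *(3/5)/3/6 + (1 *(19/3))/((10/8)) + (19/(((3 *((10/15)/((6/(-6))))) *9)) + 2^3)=6323/495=12.77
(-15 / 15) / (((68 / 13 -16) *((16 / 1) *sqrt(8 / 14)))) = 13 *sqrt(7) / 4480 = 0.01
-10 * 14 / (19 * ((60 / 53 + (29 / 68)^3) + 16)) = -2333085440 / 5449140587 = -0.43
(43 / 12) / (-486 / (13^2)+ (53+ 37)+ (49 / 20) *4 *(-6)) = 36335 / 287208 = 0.13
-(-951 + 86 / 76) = 36095 / 38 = 949.87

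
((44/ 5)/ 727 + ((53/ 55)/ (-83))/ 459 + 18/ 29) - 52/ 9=-227285643637/ 44175947805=-5.15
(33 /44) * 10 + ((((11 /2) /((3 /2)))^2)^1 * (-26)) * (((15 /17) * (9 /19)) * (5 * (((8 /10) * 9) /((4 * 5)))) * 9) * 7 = -10697847 /646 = -16560.13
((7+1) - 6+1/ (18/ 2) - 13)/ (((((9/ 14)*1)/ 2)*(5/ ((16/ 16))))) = -2744/ 405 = -6.78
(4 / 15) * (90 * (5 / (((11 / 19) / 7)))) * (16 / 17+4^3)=17619840 / 187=94223.74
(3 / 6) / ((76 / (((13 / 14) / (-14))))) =-13 / 29792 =-0.00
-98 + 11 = -87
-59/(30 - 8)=-59/22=-2.68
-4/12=-1/3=-0.33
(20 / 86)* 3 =30 / 43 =0.70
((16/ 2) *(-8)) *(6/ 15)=-128/ 5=-25.60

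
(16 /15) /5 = 16 /75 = 0.21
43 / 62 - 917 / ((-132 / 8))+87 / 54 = 177635 / 3069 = 57.88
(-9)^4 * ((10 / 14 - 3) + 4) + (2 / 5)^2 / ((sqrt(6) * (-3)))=78732 / 7 - 2 * sqrt(6) / 225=11247.41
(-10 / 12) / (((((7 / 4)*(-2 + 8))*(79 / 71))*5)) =-71 / 4977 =-0.01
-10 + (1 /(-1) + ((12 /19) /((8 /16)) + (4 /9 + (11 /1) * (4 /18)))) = -1171 /171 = -6.85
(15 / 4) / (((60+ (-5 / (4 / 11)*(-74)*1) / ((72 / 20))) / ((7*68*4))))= 51408 / 2467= 20.84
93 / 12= 31 / 4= 7.75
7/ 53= 0.13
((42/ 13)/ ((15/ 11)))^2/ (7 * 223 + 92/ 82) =972356/ 270598575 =0.00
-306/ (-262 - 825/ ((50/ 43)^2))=30600/ 87217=0.35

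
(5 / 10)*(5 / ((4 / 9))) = 5.62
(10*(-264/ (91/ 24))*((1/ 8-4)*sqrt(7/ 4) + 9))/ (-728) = 71280/ 8281-15345*sqrt(7)/ 8281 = 3.70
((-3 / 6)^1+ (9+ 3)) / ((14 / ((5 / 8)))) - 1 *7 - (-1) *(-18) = -24.49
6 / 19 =0.32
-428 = -428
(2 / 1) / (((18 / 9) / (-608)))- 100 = -708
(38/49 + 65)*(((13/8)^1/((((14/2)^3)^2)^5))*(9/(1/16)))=754182/1104427674243920646305299201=0.00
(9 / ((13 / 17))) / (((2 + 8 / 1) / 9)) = 1377 / 130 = 10.59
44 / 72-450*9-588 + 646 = -71845 / 18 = -3991.39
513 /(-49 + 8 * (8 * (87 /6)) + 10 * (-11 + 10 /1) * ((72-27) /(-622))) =53181 /91198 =0.58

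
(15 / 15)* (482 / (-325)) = -482 / 325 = -1.48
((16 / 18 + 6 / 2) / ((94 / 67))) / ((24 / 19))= 44555 / 20304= 2.19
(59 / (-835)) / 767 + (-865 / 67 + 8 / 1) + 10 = 3701488 / 727285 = 5.09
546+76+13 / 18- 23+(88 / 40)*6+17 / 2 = 27964 / 45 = 621.42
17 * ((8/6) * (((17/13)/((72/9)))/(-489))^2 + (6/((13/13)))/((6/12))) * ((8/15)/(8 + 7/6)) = 395708913521/33339445425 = 11.87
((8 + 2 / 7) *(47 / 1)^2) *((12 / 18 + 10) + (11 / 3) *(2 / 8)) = 8904479 / 42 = 212011.40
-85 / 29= -2.93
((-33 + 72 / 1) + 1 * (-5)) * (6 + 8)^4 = 1306144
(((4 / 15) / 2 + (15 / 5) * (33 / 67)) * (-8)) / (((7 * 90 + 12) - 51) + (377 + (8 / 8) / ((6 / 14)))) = -12952 / 975185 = -0.01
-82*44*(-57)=205656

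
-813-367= -1180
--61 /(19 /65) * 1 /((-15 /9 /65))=-154635 /19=-8138.68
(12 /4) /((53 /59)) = 177 /53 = 3.34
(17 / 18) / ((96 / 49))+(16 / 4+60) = 111425 / 1728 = 64.48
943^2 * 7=6224743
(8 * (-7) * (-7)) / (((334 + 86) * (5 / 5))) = 14 / 15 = 0.93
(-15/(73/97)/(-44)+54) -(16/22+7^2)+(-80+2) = -235357/3212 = -73.27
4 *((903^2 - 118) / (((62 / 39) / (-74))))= -4705859652 / 31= -151801924.26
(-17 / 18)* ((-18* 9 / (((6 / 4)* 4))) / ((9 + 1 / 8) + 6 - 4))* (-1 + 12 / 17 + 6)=1164 / 89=13.08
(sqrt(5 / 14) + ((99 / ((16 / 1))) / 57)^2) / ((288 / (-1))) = -sqrt(70) / 4032 - 121 / 2957312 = -0.00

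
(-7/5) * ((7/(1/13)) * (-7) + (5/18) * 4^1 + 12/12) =39998/45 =888.84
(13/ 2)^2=42.25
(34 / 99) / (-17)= -2 / 99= -0.02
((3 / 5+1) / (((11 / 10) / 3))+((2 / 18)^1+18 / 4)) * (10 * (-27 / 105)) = -1777 / 77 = -23.08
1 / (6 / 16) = 8 / 3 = 2.67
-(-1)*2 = 2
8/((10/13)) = 10.40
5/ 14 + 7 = 103/ 14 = 7.36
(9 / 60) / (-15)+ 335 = 33499 / 100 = 334.99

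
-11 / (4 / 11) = -121 / 4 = -30.25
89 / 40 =2.22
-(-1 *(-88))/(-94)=44/47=0.94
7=7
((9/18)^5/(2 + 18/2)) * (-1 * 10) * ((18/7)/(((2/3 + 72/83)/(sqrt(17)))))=-11205 * sqrt(17)/235312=-0.20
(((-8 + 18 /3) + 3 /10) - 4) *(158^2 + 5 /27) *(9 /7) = -12806627 /70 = -182951.81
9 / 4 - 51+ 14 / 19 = -3649 / 76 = -48.01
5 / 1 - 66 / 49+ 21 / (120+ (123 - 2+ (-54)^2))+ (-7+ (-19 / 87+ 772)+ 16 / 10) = 7402457284 / 9613065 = 770.04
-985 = -985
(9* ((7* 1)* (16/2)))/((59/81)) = 40824/59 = 691.93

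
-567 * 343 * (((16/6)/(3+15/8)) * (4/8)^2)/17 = -345744/221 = -1564.45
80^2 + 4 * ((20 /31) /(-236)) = 11705580 /1829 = 6399.99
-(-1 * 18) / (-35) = -18 / 35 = -0.51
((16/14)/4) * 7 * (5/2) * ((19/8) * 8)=95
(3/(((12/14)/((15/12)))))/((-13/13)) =-35/8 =-4.38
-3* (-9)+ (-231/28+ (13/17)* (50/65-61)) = -1857/68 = -27.31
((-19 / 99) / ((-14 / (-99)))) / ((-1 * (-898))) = -0.00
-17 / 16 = -1.06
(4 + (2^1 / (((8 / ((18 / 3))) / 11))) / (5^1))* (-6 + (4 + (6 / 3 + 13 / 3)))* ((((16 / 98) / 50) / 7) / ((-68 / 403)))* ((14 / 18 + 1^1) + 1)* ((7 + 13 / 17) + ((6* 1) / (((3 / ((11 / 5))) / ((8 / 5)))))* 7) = -4636022534 / 334553625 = -13.86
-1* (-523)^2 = -273529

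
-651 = -651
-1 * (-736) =736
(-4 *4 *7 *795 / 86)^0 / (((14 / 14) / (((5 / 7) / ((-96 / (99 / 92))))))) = -0.01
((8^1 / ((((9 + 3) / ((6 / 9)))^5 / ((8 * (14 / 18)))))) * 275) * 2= 7700 / 531441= 0.01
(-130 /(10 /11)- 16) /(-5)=159 /5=31.80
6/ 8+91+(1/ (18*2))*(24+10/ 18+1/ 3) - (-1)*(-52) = 40.44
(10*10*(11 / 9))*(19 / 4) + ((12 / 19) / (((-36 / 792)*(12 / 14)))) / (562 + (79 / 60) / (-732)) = 2450279207035 / 4220786331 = 580.53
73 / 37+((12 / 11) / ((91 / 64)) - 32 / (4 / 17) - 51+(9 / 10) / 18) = -136451563 / 740740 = -184.21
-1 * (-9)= 9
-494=-494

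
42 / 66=7 / 11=0.64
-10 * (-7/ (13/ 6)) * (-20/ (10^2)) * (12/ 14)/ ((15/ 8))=-192/ 65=-2.95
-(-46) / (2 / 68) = 1564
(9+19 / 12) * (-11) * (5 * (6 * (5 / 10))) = -6985 / 4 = -1746.25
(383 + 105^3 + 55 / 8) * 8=9264119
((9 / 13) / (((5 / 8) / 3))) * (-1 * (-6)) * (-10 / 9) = -288 / 13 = -22.15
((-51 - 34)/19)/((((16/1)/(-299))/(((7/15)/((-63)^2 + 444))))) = 35581/4024656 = 0.01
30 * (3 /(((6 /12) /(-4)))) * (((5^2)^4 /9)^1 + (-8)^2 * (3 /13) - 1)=-406378880 /13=-31259913.85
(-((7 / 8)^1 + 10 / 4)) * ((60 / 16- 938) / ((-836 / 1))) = -100899 / 26752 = -3.77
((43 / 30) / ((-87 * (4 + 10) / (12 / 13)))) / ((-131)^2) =-43 / 679318185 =-0.00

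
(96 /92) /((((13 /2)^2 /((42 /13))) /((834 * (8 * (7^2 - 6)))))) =1156764672 /50531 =22892.18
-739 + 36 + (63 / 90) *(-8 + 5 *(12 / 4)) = -6981 / 10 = -698.10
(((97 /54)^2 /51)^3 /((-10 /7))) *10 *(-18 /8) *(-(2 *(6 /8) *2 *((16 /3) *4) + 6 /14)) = -375670374222979 /1461808790366976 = -0.26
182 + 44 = 226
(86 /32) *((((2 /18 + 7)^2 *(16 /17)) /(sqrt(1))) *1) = 127.91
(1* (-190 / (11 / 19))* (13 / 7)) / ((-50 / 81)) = 380133 / 385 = 987.36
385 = 385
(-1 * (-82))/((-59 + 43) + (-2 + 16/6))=-123/23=-5.35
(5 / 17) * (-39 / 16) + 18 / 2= 2253 / 272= 8.28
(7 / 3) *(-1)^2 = 7 / 3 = 2.33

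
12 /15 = 4 /5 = 0.80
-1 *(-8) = 8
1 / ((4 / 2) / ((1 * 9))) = 9 / 2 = 4.50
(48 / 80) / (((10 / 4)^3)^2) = 192 / 78125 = 0.00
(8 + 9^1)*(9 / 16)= 153 / 16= 9.56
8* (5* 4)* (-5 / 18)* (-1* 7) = 2800 / 9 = 311.11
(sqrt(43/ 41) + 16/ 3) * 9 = 9 * sqrt(1763)/ 41 + 48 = 57.22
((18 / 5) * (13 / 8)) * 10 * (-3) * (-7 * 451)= 1108107 / 2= 554053.50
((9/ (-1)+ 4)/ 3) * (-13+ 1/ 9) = 580/ 27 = 21.48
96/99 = 32/33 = 0.97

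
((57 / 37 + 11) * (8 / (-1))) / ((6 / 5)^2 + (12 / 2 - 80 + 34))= 23200 / 8917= 2.60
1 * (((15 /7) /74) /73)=0.00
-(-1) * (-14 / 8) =-7 / 4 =-1.75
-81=-81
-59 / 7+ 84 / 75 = -1279 / 175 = -7.31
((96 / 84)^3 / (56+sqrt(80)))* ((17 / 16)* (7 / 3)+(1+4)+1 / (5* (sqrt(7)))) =-2872* sqrt(5) / 196539 -128* sqrt(35) / 2292955+256* sqrt(7) / 327565+5744 / 28077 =0.17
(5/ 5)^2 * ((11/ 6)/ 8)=11/ 48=0.23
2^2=4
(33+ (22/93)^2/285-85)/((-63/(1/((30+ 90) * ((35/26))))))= 416577512/81528717375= 0.01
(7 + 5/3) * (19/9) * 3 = 54.89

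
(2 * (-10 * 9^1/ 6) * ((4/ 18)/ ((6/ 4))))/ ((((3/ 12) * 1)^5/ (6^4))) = -5898240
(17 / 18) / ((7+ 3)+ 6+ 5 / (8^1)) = 68 / 1197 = 0.06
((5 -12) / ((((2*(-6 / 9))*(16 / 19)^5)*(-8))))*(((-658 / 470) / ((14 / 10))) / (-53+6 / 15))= -259990395 / 8824815616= -0.03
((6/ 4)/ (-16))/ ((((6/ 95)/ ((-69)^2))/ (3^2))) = -63603.98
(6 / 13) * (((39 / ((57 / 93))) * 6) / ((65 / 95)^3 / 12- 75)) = -14503536 / 6170903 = -2.35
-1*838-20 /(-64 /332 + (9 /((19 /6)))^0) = -862.78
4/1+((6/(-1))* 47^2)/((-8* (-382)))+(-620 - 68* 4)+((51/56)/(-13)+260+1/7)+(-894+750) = -53968995/69524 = -776.26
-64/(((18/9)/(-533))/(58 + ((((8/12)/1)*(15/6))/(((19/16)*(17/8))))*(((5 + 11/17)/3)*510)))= 3812595904/323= 11803702.49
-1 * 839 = -839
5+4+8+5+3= 25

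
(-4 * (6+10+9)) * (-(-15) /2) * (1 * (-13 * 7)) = 68250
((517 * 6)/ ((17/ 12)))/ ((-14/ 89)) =-1656468/ 119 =-13919.90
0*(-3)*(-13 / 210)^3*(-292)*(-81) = 0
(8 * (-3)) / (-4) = 6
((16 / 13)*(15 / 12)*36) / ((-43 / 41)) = -29520 / 559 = -52.81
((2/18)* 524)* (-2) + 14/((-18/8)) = -368/3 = -122.67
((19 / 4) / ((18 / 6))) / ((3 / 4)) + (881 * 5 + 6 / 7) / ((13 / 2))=679.94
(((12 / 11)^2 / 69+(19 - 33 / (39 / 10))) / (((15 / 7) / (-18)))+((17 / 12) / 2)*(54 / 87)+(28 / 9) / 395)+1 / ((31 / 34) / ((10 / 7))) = -280543700515301 / 3237530636340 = -86.65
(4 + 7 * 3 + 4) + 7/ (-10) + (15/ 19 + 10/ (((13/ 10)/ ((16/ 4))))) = 147851/ 2470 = 59.86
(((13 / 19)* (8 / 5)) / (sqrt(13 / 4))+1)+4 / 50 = 16* sqrt(13) / 95+27 / 25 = 1.69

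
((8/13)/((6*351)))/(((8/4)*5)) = 2/68445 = 0.00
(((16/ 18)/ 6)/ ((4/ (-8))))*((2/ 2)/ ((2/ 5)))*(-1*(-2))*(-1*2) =80/ 27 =2.96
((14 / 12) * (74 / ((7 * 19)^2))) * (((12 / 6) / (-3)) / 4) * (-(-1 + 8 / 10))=-37 / 227430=-0.00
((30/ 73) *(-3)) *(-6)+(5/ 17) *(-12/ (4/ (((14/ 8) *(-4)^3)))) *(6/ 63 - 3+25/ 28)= -237560/ 1241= -191.43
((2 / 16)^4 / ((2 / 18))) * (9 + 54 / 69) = 2025 / 94208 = 0.02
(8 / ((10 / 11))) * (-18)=-792 / 5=-158.40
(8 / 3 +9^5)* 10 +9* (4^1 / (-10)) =8857696 / 15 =590513.07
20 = 20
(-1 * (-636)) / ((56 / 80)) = 908.57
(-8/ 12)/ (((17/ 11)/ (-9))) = 66/ 17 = 3.88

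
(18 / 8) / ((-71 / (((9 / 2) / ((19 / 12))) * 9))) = -2187 / 2698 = -0.81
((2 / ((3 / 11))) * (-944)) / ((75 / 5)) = -20768 / 45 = -461.51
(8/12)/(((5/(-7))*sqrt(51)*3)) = -14*sqrt(51)/2295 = -0.04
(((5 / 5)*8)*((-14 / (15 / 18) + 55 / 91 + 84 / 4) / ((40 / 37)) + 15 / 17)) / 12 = 823997 / 232050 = 3.55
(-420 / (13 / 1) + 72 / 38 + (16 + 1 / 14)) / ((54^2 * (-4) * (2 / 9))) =16531 / 2987712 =0.01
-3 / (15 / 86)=-86 / 5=-17.20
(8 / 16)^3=0.12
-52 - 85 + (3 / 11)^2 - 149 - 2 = -34839 / 121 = -287.93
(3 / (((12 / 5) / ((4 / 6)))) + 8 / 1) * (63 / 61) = 1113 / 122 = 9.12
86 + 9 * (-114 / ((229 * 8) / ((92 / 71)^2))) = 98191946 / 1154389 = 85.06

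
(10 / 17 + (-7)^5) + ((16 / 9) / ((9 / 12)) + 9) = -7708924 / 459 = -16795.04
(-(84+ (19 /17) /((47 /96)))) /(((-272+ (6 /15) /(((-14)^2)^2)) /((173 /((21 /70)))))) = 3818108616000 /20872180321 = 182.93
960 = 960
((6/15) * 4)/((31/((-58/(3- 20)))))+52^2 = 7125504/2635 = 2704.18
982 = 982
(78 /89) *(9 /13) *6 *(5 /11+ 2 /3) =3996 /979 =4.08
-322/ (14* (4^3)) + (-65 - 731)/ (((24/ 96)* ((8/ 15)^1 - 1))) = 6822.50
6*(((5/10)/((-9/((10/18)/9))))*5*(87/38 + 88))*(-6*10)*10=8577500/1539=5573.42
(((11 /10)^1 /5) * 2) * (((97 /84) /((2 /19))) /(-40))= -20273 /168000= -0.12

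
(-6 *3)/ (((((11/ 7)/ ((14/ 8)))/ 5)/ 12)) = -13230/ 11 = -1202.73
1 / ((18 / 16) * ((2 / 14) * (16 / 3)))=7 / 6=1.17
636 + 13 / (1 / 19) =883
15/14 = 1.07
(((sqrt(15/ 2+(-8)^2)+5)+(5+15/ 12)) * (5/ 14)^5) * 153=478125 * sqrt(286)/ 1075648+21515625/ 2151296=17.52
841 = 841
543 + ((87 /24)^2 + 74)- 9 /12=40281 /64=629.39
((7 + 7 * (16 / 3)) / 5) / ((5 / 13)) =23.05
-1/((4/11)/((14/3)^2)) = -539/9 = -59.89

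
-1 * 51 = -51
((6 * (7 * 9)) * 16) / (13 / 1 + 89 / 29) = 376.38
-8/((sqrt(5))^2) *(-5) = 8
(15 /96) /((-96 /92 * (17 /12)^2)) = -345 /4624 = -0.07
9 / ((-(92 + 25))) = -1 / 13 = -0.08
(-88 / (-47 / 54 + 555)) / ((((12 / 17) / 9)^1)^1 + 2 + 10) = -2754 / 209461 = -0.01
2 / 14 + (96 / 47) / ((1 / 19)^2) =242639 / 329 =737.50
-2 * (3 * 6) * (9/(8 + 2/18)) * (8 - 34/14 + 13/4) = -180063/511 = -352.37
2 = 2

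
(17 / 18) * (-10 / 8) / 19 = -85 / 1368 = -0.06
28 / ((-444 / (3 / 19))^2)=7 / 1976836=0.00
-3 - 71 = -74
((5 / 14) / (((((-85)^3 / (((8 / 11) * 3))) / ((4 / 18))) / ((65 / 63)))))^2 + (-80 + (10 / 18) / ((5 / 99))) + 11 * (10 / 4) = -10607589091086194443 / 255604556411716050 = -41.50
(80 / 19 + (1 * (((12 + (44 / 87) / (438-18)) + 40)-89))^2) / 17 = 2177106358864 / 26953776675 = 80.77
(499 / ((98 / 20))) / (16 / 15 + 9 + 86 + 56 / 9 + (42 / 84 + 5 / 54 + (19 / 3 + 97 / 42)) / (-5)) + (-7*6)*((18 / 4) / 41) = -39182481 / 10896529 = -3.60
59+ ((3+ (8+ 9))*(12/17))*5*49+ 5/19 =1136342/323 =3518.09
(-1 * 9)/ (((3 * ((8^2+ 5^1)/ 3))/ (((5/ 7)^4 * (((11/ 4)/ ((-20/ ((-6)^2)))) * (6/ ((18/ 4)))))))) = 12375/ 55223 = 0.22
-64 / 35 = -1.83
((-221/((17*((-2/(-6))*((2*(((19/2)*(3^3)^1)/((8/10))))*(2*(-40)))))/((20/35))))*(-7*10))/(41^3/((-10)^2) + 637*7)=-520/88034391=-0.00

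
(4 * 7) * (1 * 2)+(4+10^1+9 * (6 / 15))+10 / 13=4834 / 65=74.37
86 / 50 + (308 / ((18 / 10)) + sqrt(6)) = sqrt(6) + 38887 / 225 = 175.28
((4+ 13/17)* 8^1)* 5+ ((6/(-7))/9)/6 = 204103/1071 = 190.57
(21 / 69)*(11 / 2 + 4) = 2.89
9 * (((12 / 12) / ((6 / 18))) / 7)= 27 / 7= 3.86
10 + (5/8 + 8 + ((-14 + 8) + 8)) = 165/8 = 20.62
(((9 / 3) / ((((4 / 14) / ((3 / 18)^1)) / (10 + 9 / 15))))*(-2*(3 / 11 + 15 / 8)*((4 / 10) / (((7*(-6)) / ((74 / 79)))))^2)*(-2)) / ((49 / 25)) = 0.01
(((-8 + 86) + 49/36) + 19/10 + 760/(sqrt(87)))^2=1111652 * sqrt(87)/783 + 12442604741/939600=26484.85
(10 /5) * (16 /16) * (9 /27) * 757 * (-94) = -142316 /3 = -47438.67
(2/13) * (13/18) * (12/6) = 2/9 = 0.22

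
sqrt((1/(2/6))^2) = 3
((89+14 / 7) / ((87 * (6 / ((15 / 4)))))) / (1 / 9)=1365 / 232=5.88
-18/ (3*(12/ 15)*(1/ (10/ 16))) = -75/ 16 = -4.69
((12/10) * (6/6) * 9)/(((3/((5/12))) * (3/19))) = 19/2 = 9.50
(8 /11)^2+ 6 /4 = 491 /242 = 2.03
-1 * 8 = -8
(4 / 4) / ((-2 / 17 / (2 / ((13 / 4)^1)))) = -68 / 13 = -5.23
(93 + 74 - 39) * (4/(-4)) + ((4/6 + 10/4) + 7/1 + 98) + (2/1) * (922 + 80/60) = 10961/6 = 1826.83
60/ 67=0.90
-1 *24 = -24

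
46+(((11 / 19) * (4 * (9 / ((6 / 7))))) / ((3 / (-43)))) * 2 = -12370 / 19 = -651.05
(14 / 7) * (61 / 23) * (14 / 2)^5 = 2050454 / 23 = 89150.17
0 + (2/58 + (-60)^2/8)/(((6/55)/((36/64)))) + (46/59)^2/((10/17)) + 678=48447826603/16151840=2999.52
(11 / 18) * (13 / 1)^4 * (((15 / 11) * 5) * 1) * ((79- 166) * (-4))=41413450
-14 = -14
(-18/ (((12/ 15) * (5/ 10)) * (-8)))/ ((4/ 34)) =765/ 16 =47.81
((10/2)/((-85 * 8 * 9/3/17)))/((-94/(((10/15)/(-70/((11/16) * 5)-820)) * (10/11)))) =-5/15640848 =-0.00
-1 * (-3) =3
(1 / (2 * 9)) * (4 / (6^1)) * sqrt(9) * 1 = 1 / 9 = 0.11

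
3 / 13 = 0.23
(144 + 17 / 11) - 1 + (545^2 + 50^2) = 3296365 / 11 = 299669.55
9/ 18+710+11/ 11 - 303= 408.50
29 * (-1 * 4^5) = -29696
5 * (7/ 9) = 35/ 9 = 3.89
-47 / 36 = -1.31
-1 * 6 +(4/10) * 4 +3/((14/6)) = -109/35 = -3.11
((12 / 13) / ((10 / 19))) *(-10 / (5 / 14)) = -3192 / 65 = -49.11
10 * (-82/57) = -820/57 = -14.39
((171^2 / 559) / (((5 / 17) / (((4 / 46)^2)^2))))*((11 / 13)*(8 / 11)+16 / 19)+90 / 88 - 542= -48404562882097 / 89478600068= -540.96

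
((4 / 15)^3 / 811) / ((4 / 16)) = 256 / 2737125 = 0.00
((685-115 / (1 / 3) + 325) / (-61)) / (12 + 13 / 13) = -665 / 793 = -0.84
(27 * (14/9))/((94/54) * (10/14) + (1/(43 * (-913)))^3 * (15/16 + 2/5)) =38425433957685704160/1137563237598384977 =33.78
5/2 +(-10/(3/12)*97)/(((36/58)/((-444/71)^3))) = 1094301097075/715822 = 1528733.54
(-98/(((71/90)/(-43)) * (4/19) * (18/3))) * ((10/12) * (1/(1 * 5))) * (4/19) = 10535/71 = 148.38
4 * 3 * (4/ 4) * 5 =60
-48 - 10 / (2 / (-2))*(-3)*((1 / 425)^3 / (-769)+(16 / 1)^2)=-91241042549994 / 11806553125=-7728.00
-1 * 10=-10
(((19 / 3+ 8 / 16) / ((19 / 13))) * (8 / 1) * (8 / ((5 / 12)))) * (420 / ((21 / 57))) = 818688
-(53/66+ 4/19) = -1.01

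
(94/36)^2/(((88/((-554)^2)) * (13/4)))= 169494361/23166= 7316.51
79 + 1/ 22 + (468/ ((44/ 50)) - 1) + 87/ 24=53987/ 88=613.49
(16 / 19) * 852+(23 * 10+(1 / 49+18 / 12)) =1767027 / 1862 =948.99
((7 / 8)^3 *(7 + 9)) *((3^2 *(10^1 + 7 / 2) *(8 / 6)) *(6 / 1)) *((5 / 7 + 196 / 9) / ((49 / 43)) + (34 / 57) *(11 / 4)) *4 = 67710627 / 76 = 890929.30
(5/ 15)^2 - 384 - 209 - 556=-10340/ 9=-1148.89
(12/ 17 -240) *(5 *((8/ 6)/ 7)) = -27120/ 119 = -227.90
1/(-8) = -1/8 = -0.12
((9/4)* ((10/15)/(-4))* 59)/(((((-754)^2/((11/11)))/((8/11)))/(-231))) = 0.01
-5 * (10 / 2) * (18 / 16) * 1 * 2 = -225 / 4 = -56.25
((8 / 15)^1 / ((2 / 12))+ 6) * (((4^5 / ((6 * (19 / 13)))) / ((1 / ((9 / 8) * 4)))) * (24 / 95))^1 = 11022336 / 9025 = 1221.31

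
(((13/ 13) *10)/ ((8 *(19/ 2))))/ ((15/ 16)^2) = 0.15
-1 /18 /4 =-1 /72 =-0.01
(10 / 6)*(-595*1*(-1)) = 2975 / 3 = 991.67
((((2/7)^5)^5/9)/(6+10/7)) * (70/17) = 83886080/54436438459420942606227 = 0.00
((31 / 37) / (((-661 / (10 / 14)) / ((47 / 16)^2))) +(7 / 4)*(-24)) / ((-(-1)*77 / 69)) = -127034108967 / 3374674688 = -37.64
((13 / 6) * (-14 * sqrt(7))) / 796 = -91 * sqrt(7) / 2388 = -0.10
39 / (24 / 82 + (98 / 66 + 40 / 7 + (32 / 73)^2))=5.08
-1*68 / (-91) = 68 / 91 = 0.75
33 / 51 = 11 / 17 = 0.65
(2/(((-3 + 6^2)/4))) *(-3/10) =-4/55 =-0.07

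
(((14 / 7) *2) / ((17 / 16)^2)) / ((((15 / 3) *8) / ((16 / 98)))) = 1024 / 70805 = 0.01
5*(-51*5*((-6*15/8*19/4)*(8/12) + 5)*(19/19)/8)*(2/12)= 104125/128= 813.48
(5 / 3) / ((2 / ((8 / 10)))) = 2 / 3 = 0.67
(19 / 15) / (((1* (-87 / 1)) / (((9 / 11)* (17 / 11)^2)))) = -5491 / 192995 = -0.03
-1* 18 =-18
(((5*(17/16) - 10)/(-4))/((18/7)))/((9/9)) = 175/384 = 0.46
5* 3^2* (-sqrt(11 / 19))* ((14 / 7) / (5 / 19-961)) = 45* sqrt(209) / 9127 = 0.07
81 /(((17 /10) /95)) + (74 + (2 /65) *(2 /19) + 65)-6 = 97825653 /20995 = 4659.47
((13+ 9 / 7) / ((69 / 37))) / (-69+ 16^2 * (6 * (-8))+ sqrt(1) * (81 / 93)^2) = -888925 / 1433827521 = -0.00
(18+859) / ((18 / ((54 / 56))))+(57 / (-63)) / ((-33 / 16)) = 262901 / 5544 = 47.42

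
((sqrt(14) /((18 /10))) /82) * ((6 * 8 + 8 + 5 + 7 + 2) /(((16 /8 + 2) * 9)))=175 * sqrt(14) /13284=0.05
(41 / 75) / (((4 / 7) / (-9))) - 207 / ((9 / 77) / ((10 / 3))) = -1773583 / 300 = -5911.94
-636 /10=-318 /5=-63.60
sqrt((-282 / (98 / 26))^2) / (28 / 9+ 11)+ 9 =89001 / 6223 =14.30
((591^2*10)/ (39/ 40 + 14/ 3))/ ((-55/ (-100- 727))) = 69325292880/ 7447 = 9309157.09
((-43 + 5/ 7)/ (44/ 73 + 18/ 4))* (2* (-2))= 33.15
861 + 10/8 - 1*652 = 841/4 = 210.25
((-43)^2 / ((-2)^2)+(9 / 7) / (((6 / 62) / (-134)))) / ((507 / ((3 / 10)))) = -7381 / 9464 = -0.78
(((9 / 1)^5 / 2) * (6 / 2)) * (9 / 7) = 1594323 / 14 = 113880.21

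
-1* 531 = -531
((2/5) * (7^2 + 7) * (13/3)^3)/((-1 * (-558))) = 123032/37665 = 3.27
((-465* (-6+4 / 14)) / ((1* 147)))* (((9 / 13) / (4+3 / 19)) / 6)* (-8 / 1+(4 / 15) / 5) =-1404176 / 352261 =-3.99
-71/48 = -1.48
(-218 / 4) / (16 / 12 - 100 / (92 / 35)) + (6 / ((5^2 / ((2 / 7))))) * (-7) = 1.00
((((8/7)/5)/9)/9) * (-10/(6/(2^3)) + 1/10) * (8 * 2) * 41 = -1041728/42525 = -24.50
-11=-11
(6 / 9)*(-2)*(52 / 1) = -69.33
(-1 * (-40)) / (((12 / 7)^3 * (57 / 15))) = 8575 / 4104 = 2.09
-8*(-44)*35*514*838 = 5306618240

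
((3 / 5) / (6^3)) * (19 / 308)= 19 / 110880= 0.00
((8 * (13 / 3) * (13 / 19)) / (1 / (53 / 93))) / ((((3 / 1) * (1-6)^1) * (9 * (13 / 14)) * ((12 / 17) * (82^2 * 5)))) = -81991 / 18044736525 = -0.00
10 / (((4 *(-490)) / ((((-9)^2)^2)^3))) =-282429536481 / 196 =-1440967022.86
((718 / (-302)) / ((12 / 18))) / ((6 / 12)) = -7.13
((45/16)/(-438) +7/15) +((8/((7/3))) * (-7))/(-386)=3532991/6762720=0.52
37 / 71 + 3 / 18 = 293 / 426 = 0.69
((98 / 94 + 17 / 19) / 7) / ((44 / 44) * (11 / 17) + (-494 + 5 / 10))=-58820 / 104748007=-0.00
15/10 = 3/2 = 1.50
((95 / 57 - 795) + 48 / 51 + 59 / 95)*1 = -3836131 / 4845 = -791.77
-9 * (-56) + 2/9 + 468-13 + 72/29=251005/261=961.70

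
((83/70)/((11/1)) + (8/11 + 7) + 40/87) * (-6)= -555671/11165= -49.77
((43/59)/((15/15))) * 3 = 2.19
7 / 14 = 1 / 2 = 0.50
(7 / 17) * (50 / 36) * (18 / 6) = 175 / 102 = 1.72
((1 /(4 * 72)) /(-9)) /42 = -1 /108864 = -0.00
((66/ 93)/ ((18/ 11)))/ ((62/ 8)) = 484/ 8649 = 0.06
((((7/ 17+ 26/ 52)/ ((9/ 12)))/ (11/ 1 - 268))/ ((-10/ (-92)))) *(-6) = 5704/ 21845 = 0.26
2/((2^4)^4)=1/32768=0.00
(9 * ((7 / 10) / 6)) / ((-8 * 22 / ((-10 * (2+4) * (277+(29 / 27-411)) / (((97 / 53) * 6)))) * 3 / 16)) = -13727 / 594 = -23.11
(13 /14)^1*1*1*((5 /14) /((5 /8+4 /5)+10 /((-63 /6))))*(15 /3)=9750 /2779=3.51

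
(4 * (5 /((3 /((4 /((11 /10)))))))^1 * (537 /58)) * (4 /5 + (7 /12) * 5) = 798340 /957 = 834.21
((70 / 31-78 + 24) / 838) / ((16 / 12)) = -1203 / 25978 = -0.05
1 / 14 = 0.07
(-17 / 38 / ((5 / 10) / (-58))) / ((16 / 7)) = 3451 / 152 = 22.70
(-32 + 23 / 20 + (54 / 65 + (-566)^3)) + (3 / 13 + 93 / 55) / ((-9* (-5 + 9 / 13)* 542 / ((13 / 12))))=-70829671226019659 / 390630240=-181321526.02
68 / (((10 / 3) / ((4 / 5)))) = 408 / 25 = 16.32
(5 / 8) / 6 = 5 / 48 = 0.10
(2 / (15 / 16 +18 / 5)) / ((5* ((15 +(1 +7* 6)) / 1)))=16 / 10527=0.00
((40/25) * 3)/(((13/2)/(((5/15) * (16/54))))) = 128/1755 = 0.07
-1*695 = -695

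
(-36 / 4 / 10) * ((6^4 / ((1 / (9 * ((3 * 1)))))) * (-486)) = 76527504 / 5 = 15305500.80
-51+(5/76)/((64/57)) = -13041/256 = -50.94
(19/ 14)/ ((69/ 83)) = 1577/ 966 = 1.63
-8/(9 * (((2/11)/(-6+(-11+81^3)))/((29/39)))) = -678097024/351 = -1931900.35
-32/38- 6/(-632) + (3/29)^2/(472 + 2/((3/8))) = -1505048395/1807672312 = -0.83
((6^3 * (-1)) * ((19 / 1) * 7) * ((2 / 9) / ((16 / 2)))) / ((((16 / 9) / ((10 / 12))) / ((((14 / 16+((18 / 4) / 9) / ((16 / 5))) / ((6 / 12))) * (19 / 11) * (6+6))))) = -1023435 / 64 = -15991.17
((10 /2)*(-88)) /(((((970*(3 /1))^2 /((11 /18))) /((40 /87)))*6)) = -484 /198915669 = -0.00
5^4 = 625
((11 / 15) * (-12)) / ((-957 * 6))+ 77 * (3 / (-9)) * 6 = -200968 / 1305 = -154.00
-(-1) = 1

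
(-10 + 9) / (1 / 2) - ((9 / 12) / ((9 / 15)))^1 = -13 / 4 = -3.25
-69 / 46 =-3 / 2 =-1.50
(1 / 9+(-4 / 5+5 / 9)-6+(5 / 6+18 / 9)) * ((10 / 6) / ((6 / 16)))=-44 / 3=-14.67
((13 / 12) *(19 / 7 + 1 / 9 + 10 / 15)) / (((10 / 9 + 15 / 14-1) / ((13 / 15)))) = 3718 / 1341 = 2.77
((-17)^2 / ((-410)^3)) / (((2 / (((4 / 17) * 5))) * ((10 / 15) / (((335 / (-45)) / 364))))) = 1139 / 15052346400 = 0.00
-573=-573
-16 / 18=-8 / 9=-0.89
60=60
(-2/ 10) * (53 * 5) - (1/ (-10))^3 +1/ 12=-158747/ 3000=-52.92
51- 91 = -40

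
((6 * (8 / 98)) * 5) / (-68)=-30 / 833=-0.04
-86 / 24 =-43 / 12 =-3.58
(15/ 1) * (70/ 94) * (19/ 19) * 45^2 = 1063125/ 47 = 22619.68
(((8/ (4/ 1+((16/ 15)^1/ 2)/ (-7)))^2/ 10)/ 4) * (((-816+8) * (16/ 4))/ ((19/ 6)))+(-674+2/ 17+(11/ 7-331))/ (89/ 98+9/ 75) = -848979166140/ 784715903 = -1081.89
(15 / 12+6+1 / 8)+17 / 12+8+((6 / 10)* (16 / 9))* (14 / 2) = 2911 / 120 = 24.26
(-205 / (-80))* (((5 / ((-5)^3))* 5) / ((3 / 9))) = -123 / 80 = -1.54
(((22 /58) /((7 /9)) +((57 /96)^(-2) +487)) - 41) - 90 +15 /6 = 53031133 /146566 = 361.82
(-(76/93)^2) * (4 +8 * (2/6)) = -115520/25947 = -4.45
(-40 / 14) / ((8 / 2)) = -5 / 7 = -0.71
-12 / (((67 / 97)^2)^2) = -1062351372 / 20151121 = -52.72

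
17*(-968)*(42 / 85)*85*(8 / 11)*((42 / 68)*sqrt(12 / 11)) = -56448*sqrt(33) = -324269.07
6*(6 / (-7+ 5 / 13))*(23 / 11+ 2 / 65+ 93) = -1224216 / 2365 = -517.64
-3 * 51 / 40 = -153 / 40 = -3.82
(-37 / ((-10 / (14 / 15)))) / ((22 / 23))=5957 / 1650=3.61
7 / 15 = 0.47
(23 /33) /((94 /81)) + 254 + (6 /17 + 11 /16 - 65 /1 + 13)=28636815 /140624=203.64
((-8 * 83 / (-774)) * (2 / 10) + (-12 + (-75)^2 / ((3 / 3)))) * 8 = 86891896 / 1935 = 44905.37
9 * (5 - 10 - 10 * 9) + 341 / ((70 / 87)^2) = -1608471 / 4900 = -328.26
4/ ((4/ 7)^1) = 7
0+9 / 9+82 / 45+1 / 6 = 2.99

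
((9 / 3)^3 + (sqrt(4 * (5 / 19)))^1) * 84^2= 14112 * sqrt(95) / 19 + 190512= 197751.30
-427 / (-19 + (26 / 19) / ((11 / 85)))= 89243 / 1761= 50.68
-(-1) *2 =2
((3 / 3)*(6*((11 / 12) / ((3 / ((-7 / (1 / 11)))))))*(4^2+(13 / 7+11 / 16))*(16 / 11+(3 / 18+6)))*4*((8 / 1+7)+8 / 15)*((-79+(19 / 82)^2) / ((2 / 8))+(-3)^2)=230146312925903 / 605160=380306551.86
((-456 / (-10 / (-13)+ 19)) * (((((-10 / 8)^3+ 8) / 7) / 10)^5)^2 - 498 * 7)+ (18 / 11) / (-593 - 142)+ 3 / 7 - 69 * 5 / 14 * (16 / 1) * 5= -6280151092588499070301239593341593920969199 / 1150842684701288602226193858560000000000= -5457.00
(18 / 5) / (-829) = -18 / 4145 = -0.00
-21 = -21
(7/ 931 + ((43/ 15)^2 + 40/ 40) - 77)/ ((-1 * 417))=2028158/ 12478725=0.16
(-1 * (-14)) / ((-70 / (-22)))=22 / 5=4.40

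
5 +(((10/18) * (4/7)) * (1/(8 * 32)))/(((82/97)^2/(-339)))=4.41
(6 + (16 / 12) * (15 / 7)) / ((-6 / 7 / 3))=-31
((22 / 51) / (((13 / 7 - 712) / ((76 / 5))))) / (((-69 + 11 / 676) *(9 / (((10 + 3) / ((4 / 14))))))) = 359991632 / 532010015685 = 0.00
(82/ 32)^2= 1681/ 256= 6.57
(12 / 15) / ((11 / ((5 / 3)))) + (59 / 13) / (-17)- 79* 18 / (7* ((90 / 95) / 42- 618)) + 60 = 12024937007 / 199806321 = 60.18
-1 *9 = -9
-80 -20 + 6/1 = -94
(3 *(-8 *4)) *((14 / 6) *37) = -8288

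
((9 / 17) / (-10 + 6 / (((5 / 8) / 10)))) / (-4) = -9 / 5848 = -0.00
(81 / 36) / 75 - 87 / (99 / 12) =-11567 / 1100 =-10.52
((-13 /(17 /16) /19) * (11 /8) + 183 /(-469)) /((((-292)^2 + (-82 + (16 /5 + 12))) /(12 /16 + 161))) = -625141105 /258125364728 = -0.00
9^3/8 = 729/8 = 91.12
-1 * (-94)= 94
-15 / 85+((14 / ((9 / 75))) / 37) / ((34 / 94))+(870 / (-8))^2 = 357325447 / 30192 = 11835.10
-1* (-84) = 84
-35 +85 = 50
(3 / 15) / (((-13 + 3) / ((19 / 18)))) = -19 / 900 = -0.02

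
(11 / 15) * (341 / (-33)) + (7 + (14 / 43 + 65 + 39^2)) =3068422 / 1935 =1585.75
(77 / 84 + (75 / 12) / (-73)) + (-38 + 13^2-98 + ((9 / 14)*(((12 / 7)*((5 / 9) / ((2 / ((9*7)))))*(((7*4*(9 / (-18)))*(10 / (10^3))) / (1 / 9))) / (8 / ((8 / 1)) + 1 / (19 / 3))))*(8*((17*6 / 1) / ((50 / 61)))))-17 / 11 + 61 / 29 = -182144705249 / 8732625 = -20857.96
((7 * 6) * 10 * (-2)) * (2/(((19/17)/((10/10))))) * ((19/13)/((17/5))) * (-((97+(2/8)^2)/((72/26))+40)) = 7565075/156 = 48494.07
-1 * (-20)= 20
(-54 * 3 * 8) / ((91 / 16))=-20736 / 91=-227.87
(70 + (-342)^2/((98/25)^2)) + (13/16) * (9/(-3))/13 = 295091917/38416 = 7681.48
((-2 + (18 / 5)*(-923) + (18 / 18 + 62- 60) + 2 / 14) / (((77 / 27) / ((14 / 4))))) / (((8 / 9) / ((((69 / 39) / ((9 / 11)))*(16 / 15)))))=-24065406 / 2275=-10578.20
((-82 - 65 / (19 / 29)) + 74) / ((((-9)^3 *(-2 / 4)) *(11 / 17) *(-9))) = 23086 / 457083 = 0.05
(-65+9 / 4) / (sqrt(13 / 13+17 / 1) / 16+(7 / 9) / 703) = -235.66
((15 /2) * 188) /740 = 141 /74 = 1.91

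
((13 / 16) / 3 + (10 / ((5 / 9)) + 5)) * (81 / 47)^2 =2442879 / 35344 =69.12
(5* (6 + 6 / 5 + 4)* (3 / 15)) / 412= 14 / 515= 0.03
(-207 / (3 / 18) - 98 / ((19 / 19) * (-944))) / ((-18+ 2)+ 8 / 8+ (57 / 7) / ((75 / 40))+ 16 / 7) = 20516125 / 138296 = 148.35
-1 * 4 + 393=389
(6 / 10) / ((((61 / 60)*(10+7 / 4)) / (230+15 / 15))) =33264 / 2867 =11.60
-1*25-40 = -65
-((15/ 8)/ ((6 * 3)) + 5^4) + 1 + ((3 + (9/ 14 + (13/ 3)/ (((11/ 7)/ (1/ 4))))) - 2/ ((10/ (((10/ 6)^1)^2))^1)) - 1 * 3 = -623.33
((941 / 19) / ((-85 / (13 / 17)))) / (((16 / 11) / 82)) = -5517083 / 219640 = -25.12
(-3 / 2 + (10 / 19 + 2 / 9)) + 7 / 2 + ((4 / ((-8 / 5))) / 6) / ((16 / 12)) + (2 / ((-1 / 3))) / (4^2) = 5639 / 2736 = 2.06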